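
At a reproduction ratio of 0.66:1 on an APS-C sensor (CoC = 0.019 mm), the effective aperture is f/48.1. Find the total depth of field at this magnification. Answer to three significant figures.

At magnification m, DoF ≈ 2·N_eff·c/m² = 2 × 48.1 × 0.019 / 0.66² = 1.828 / 0.4356 ≈ 4.2 mm.

4.20 mm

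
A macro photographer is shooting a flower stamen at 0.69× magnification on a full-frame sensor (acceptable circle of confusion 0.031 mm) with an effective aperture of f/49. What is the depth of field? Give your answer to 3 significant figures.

At magnification m, DoF ≈ 2·N_eff·c/m² = 2 × 49 × 0.031 / 0.69² = 3.038 / 0.4761 ≈ 6.38 mm.

6.38 mm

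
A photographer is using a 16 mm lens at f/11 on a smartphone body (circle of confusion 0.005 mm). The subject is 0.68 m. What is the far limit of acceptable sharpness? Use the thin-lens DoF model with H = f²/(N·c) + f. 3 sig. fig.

Hyperfocal distance H = f²/(N·c) + f = 16²/(11 × 0.005) + 16 = 256/0.055 + 16 ≈ 4670.5 mm ≈ 4.671 m.
Far limit Df = s·(H − f)/(H − s) = 680 × (4670.5 − 16) / (4670.5 − 680) = 680 × 4654.5 / 3990.5 ≈ 793.15 mm ≈ 0.793 m.

0.793 m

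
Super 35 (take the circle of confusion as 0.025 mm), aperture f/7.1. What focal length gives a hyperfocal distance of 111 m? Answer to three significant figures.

From H = f²/(N·c) + f, with f ≪ H: f ≈ √(H·N·c) = √(111000 × 7.1 × 0.025) = √19702 ≈ 140.4 mm.
The +f correction barely moves this — solving exactly, f² + N·c·f − N·c·H = 0 ⇒ f = (−N·c + √((N·c)² + 4·N·c·H))/2 = (−0.1775 + √78810)/2 ≈ 140.28 mm, so f ≈ 140 mm.

140 mm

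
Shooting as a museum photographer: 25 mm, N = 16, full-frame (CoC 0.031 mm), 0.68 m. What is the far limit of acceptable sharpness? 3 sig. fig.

Hyperfocal distance H = f²/(N·c) + f = 25²/(16 × 0.031) + 25 = 625/0.496 + 25 ≈ 1285.1 mm ≈ 1.285 m.
Far limit Df = s·(H − f)/(H − s) = 680 × (1285.1 − 25) / (1285.1 − 680) = 680 × 1260.1 / 605.1 ≈ 1416.1 mm ≈ 1.42 m.

1.42 m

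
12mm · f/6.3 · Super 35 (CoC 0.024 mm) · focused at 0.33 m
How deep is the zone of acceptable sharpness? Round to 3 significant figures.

248 mm

Hyperfocal distance H = f²/(N·c) + f = 12²/(6.3 × 0.024) + 12 = 144/0.1512 + 12 ≈ 964.4 mm ≈ 0.964 m.
Near limit Dn = s·(H − f)/(H + s − 2f) = 330 × (964.4 − 12) / (964.4 + 330 − 2 × 12) = 330 × 952.4 / 1270.4 ≈ 247.39 mm.
Far limit Df = s·(H − f)/(H − s) = 330 × (964.4 − 12) / (964.4 − 330) = 330 × 952.4 / 634.4 ≈ 495.42 mm.
Depth of field = Df − Dn = 495.42 − 247.39 ≈ 248.03 mm.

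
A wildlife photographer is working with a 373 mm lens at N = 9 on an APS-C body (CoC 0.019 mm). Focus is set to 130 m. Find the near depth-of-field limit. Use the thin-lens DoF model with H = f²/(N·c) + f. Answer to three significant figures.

Hyperfocal distance H = f²/(N·c) + f = 373²/(9 × 0.019) + 373 = 139129/0.171 + 373 ≈ 813992.9 mm ≈ 814.0 m.
Near limit Dn = s·(H − f)/(H + s − 2f) = 130000 × (813992.9 − 373) / (813992.9 + 130000 − 2 × 373) = 130000 × 813619.9 / 943246.9 ≈ 112135 mm ≈ 112 m.

112 m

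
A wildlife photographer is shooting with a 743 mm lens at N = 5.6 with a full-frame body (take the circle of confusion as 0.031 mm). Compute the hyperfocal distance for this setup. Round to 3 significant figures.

Hyperfocal distance H = f²/(N·c) + f = 743²/(5.6 × 0.031) + 743 = 552049/0.1736 + 743 ≈ 3180748.8 mm ≈ 3180 m.

3180 m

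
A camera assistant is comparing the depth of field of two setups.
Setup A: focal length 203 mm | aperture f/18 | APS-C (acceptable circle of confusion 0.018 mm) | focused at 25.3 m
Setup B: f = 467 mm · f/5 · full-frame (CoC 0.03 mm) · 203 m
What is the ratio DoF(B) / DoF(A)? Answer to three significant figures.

Setup A: H = 203²/(18×0.018) + 203 ≈ 127391.3 mm; DoF = Df − Dn = 31519 − 21130 ≈ 10389 mm.
Setup B: H = 467²/(5×0.03) + 467 ≈ 1454393.7 mm; DoF = Df − Dn = 235855 − 178179 ≈ 57676 mm.
Ratio = 57676 / 10389 ≈ 5.55.

5.55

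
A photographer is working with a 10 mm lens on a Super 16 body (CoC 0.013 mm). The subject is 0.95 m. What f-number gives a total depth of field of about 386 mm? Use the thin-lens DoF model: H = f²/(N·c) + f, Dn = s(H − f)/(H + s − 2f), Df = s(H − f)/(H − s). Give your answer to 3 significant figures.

f/1.60

Write h = H − f = f²/(N·c). The thin-lens limits are Dn = s·h/(h + (s−f)) and Df = s·h/(h − (s−f)), so DoF = Df − Dn = 2·s·(s−f)·h / (h² − (s−f)²).
That is a quadratic in h: DoF·h² − 2·s·(s−f)·h − DoF·(s−f)² = 0 ⇒ h = (s−f)·(s + √(s² + DoF²)) / DoF = 940 × (950 + √(950² + 386²)) / 386 = 940 × (950 + 1025.42) / 386 ≈ 4810.6 mm.
Then N = f²/(c·h) = 10² / (0.013 × 4810.6) = 100 / 62.538 ≈ 1.60.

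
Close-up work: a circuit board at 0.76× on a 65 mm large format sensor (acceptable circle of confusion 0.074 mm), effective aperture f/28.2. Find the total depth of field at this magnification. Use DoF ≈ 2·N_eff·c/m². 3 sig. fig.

7.23 mm

At magnification m, DoF ≈ 2·N_eff·c/m² = 2 × 28.2 × 0.074 / 0.76² = 4.174 / 0.5776 ≈ 7.23 mm.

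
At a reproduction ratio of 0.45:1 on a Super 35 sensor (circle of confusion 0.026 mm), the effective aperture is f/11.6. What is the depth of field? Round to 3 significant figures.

2.98 mm

At magnification m, DoF ≈ 2·N_eff·c/m² = 2 × 11.6 × 0.026 / 0.45² = 0.6032 / 0.2025 ≈ 2.98 mm.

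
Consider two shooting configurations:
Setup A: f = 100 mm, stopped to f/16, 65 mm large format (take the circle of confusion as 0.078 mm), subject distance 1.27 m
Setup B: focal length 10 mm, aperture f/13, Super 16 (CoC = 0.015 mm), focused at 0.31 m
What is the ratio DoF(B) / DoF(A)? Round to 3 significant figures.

1.46

Setup A: H = 100²/(16×0.078) + 100 ≈ 8112.8 mm; DoF = Df − Dn = 1487.15 − 1108.19 ≈ 378.96 mm.
Setup B: H = 10²/(13×0.015) + 10 ≈ 522.8 mm; DoF = Df − Dn = 746.99 − 195.58 ≈ 551.41 mm.
Ratio = 551.41 / 378.96 ≈ 1.46.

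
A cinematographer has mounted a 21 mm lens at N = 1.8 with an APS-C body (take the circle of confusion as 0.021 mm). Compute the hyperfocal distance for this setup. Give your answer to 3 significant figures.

Hyperfocal distance H = f²/(N·c) + f = 21²/(1.8 × 0.021) + 21 = 441/0.0378 + 21 ≈ 11687.7 mm ≈ 11.7 m.

11.7 m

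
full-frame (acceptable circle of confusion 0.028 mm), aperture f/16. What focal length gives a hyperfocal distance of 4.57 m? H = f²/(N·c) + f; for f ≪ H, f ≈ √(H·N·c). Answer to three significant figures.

45.0 mm

From H = f²/(N·c) + f, with f ≪ H: f ≈ √(H·N·c) = √(4570 × 16 × 0.028) = √2047.4 ≈ 45.25 mm.
Exact: f² + N·c·f − N·c·H = 0 ⇒ f = (−N·c + √((N·c)² + 4·N·c·H))/2 = (−0.448 + √8189.6)/2 ≈ 45.024 mm ≈ 45.0 mm.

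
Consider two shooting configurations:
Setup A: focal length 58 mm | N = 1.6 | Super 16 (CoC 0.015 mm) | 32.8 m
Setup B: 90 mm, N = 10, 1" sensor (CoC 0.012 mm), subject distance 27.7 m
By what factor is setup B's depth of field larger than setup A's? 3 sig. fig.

1.68

Setup A: H = 58²/(1.6×0.015) + 58 ≈ 140224.7 mm; DoF = Df − Dn = 42797 − 26589 ≈ 16208 mm.
Setup B: H = 90²/(10×0.012) + 90 ≈ 67590.0 mm; DoF = Df − Dn = 46873 − 19659 ≈ 27214 mm.
Ratio = 27214 / 16208 ≈ 1.68.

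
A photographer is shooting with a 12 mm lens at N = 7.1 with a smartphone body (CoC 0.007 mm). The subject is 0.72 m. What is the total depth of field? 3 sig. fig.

Hyperfocal distance H = f²/(N·c) + f = 12²/(7.1 × 0.007) + 12 = 144/0.0497 + 12 ≈ 2909.4 mm ≈ 2.909 m.
Near limit Dn = s·(H − f)/(H + s − 2f) = 720 × (2909.4 − 12) / (2909.4 + 720 − 2 × 12) = 720 × 2897.4 / 3605.4 ≈ 578.61 mm.
Far limit Df = s·(H − f)/(H − s) = 720 × (2909.4 − 12) / (2909.4 − 720) = 720 × 2897.4 / 2189.4 ≈ 952.83 mm.
Depth of field = Df − Dn = 952.83 − 578.61 ≈ 374.22 mm.

374 mm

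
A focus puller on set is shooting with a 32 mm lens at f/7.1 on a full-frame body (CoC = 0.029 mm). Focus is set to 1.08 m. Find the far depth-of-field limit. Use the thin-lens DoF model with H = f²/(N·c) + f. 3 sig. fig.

Hyperfocal distance H = f²/(N·c) + f = 32²/(7.1 × 0.029) + 32 = 1024/0.2059 + 32 ≈ 5005.3 mm ≈ 5.005 m.
Far limit Df = s·(H − f)/(H − s) = 1080 × (5005.3 − 32) / (5005.3 − 1080) = 1080 × 4973.3 / 3925.3 ≈ 1368.3 mm ≈ 1.37 m.

1.37 m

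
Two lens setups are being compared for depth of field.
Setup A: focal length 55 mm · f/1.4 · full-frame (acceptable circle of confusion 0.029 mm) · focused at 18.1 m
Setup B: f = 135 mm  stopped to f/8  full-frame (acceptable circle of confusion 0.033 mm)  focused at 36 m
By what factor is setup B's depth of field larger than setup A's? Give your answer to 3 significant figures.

5.50

Setup A: H = 55²/(1.4×0.029) + 55 ≈ 74562.4 mm; DoF = Df − Dn = 23884.6 − 14571.0 ≈ 9313.6 mm.
Setup B: H = 135²/(8×0.033) + 135 ≈ 69169.1 mm; DoF = Df − Dn = 74926 − 23692 ≈ 51234 mm.
Ratio = 51234 / 9313.6 ≈ 5.50.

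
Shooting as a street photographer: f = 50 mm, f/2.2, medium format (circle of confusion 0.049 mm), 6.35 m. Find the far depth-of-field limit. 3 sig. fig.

8.72 m

Hyperfocal distance H = f²/(N·c) + f = 50²/(2.2 × 0.049) + 50 = 2500/0.1078 + 50 ≈ 23241.1 mm ≈ 23.24 m.
Far limit Df = s·(H − f)/(H − s) = 6350 × (23241.1 − 50) / (23241.1 − 6350) = 6350 × 23191.1 / 16891.1 ≈ 8718.4 mm ≈ 8.72 m.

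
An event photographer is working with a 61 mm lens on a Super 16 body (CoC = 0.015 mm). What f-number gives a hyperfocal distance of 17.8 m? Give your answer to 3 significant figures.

Rearrange H = f²/(N·c) + f for N: N = f² / ((H − f)·c).
N = 61² / ((17800 − 61) × 0.015) = 3721 / 266.1 ≈ 14.

f/14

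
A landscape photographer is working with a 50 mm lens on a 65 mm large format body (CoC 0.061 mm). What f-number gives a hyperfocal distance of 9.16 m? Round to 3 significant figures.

Rearrange H = f²/(N·c) + f for N: N = f² / ((H − f)·c).
N = 50² / ((9160 − 50) × 0.061) = 2500 / 555.7 ≈ 4.50.

f/4.50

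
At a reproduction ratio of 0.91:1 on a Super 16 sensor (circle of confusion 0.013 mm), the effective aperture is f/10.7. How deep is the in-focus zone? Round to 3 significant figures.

0.336 mm

At magnification m, DoF ≈ 2·N_eff·c/m² = 2 × 10.7 × 0.013 / 0.91² = 0.2782 / 0.8281 ≈ 0.336 mm.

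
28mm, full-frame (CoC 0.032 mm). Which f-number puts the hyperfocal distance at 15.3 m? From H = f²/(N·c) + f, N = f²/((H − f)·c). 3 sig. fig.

Rearrange H = f²/(N·c) + f for N: N = f² / ((H − f)·c).
N = 28² / ((15300 − 28) × 0.032) = 784 / 488.7 ≈ 1.60.

f/1.60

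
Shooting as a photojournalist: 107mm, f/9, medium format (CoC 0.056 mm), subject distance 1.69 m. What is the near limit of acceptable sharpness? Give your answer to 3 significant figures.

Hyperfocal distance H = f²/(N·c) + f = 107²/(9 × 0.056) + 107 = 11449/0.504 + 107 ≈ 22823.3 mm ≈ 22.82 m.
Near limit Dn = s·(H − f)/(H + s − 2f) = 1690 × (22823.3 − 107) / (22823.3 + 1690 − 2 × 107) = 1690 × 22716.3 / 24299.3 ≈ 1579.9 mm ≈ 1.58 m.

1.58 m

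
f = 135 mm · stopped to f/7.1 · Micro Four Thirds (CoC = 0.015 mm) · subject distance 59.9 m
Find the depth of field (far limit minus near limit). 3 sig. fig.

Hyperfocal distance H = f²/(N·c) + f = 135²/(7.1 × 0.015) + 135 = 18225/0.1065 + 135 ≈ 171261.8 mm ≈ 171.3 m.
Near limit Dn = s·(H − f)/(H + s − 2f) = 59900 × (171261.8 − 135) / (171261.8 + 59900 − 2 × 135) = 59900 × 171126.8 / 230891.8 ≈ 44395 mm.
Far limit Df = s·(H − f)/(H − s) = 59900 × (171261.8 − 135) / (171261.8 − 59900) = 59900 × 171126.8 / 111361.8 ≈ 92047 mm.
Depth of field = Df − Dn = 92047 − 44395 ≈ 47652 mm ≈ 47.7 m.

47.7 m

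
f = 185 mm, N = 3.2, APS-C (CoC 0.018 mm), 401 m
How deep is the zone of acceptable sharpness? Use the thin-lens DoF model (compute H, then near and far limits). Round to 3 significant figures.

Hyperfocal distance H = f²/(N·c) + f = 185²/(3.2 × 0.018) + 185 = 34225/0.0576 + 185 ≈ 594369.0 mm ≈ 594.4 m.
Near limit Dn = s·(H − f)/(H + s − 2f) = 401000 × (594369.0 − 185) / (594369.0 + 401000 − 2 × 185) = 401000 × 594184.0 / 994999.0 ≈ 239465 mm.
Far limit Df = s·(H − f)/(H − s) = 401000 × (594369.0 − 185) / (594369.0 − 401000) = 401000 × 594184.0 / 193369.0 ≈ 1232192 mm.
Depth of field = Df − Dn = 1232192 − 239465 ≈ 992727 mm ≈ 993 m.

993 m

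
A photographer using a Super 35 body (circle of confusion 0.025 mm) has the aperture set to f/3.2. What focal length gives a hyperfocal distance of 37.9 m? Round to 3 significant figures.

55.0 mm

From H = f²/(N·c) + f, with f ≪ H: f ≈ √(H·N·c) = √(37900 × 3.2 × 0.025) = √3032.0 ≈ 55.06 mm.
Exact: f² + N·c·f − N·c·H = 0 ⇒ f = (−N·c + √((N·c)² + 4·N·c·H))/2 = (−0.08 + √12128)/2 ≈ 55.024 mm ≈ 55.0 mm.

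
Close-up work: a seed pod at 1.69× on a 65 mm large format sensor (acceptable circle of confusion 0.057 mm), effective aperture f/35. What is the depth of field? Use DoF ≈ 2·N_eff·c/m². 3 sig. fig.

1.40 mm

At magnification m, DoF ≈ 2·N_eff·c/m² = 2 × 35 × 0.057 / 1.69² = 3.99 / 2.856 ≈ 1.4 mm.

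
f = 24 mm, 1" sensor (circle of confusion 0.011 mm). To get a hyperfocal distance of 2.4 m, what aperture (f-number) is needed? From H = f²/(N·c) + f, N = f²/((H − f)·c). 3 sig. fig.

Rearrange H = f²/(N·c) + f for N: N = f² / ((H − f)·c).
N = 24² / ((2400 − 24) × 0.011) = 576 / 26.14 ≈ 22.

f/22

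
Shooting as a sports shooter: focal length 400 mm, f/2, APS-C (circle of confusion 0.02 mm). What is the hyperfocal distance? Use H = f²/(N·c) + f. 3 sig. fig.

Hyperfocal distance H = f²/(N·c) + f = 400²/(2 × 0.02) + 400 = 160000/0.04 + 400 ≈ 4000400.0 mm ≈ 4000 m.

4000 m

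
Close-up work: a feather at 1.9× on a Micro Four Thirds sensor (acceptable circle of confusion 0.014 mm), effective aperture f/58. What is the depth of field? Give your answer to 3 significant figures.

At magnification m, DoF ≈ 2·N_eff·c/m² = 2 × 58 × 0.014 / 1.9² = 1.624 / 3.61 ≈ 0.45 mm.

0.450 mm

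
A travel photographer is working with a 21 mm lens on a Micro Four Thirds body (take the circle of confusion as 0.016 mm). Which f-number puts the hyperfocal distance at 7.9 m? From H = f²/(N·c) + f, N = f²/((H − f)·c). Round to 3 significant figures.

f/3.50

Rearrange H = f²/(N·c) + f for N: N = f² / ((H − f)·c).
N = 21² / ((7900 − 21) × 0.016) = 441 / 126.1 ≈ 3.50.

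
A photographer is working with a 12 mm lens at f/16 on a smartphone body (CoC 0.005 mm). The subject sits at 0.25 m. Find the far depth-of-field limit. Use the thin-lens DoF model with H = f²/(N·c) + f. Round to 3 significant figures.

Hyperfocal distance H = f²/(N·c) + f = 12²/(16 × 0.005) + 12 = 144/0.08 + 12 ≈ 1812.0 mm ≈ 1.812 m.
Far limit Df = s·(H − f)/(H − s) = 250 × (1812.0 − 12) / (1812.0 − 250) = 250 × 1800.0 / 1562.0 ≈ 288.09 mm.

288 mm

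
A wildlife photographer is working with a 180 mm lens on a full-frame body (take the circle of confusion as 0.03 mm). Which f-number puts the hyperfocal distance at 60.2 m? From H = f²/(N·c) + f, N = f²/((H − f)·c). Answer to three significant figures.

f/18

Rearrange H = f²/(N·c) + f for N: N = f² / ((H − f)·c).
N = 180² / ((60200 − 180) × 0.03) = 32400 / 1801 ≈ 18.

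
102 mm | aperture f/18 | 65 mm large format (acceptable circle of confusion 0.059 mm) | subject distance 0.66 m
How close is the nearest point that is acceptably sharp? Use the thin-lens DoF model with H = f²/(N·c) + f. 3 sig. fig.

Hyperfocal distance H = f²/(N·c) + f = 102²/(18 × 0.059) + 102 = 10404/1.062 + 102 ≈ 9898.6 mm ≈ 9.899 m.
Near limit Dn = s·(H − f)/(H + s − 2f) = 660 × (9898.6 − 102) / (9898.6 + 660 − 2 × 102) = 660 × 9796.6 / 10354.6 ≈ 624.43 mm ≈ 0.624 m.

0.624 m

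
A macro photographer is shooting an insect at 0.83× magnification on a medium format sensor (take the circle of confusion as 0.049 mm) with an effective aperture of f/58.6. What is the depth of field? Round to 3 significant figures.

8.34 mm

At magnification m, DoF ≈ 2·N_eff·c/m² = 2 × 58.6 × 0.049 / 0.83² = 5.743 / 0.6889 ≈ 8.34 mm.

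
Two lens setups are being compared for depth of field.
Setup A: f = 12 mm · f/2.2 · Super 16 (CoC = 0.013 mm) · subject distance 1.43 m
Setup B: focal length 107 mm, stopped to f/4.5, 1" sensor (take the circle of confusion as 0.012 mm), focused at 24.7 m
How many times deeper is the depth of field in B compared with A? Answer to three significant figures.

Setup A: H = 12²/(2.2×0.013) + 12 ≈ 5047.0 mm; DoF = Df − Dn = 1990.62 − 1115.77 ≈ 874.85 mm.
Setup B: H = 107²/(4.5×0.012) + 107 ≈ 212125.5 mm; DoF = Df − Dn = 27941.0 − 22132.7 ≈ 5808.3 mm.
Ratio = 5808.3 / 874.85 ≈ 6.64.

6.64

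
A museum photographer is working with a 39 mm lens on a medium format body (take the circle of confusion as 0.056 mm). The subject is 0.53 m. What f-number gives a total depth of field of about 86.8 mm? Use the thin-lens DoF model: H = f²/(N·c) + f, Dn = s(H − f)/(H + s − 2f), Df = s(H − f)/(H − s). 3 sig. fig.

f/4.50

Write h = H − f = f²/(N·c). The thin-lens limits are Dn = s·h/(h + (s−f)) and Df = s·h/(h − (s−f)), so DoF = Df − Dn = 2·s·(s−f)·h / (h² − (s−f)²).
That is a quadratic in h: DoF·h² − 2·s·(s−f)·h − DoF·(s−f)² = 0 ⇒ h = (s−f)·(s + √(s² + DoF²)) / DoF = 491 × (530 + √(530² + 86.8²)) / 86.8 = 491 × (530 + 537.061) / 86.8 ≈ 6036.0 mm.
Then N = f²/(c·h) = 39² / (0.056 × 6036.0) = 1521 / 338.02 ≈ 4.50.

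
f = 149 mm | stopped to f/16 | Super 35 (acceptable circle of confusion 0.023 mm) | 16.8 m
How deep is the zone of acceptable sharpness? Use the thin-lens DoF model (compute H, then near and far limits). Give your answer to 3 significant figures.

Hyperfocal distance H = f²/(N·c) + f = 149²/(16 × 0.023) + 149 = 22201/0.368 + 149 ≈ 60477.8 mm ≈ 60.48 m.
Near limit Dn = s·(H − f)/(H + s − 2f) = 16800 × (60477.8 − 149) / (60477.8 + 16800 − 2 × 149) = 16800 × 60328.8 / 76979.8 ≈ 13166 mm.
Far limit Df = s·(H − f)/(H − s) = 16800 × (60477.8 − 149) / (60477.8 − 16800) = 16800 × 60328.8 / 43677.8 ≈ 23205 mm.
Depth of field = Df − Dn = 23205 − 13166 ≈ 10039 mm ≈ 10.0 m.

10.0 m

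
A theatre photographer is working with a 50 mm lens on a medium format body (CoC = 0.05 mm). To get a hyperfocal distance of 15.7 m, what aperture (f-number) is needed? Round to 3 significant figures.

f/3.19

Rearrange H = f²/(N·c) + f for N: N = f² / ((H − f)·c).
N = 50² / ((15700 − 50) × 0.05) = 2500 / 782.5 ≈ 3.19.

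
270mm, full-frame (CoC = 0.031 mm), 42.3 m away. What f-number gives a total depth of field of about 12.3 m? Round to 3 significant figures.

f/7.97

Write h = H − f = f²/(N·c). The thin-lens limits are Dn = s·h/(h + (s−f)) and Df = s·h/(h − (s−f)), so DoF = Df − Dn = 2·s·(s−f)·h / (h² − (s−f)²).
That is a quadratic in h: DoF·h² − 2·s·(s−f)·h − DoF·(s−f)² = 0 ⇒ h = (s−f)·(s + √(s² + DoF²)) / DoF = 42030 × (42300 + √(42300² + 12300²)) / 12300 = 42030 × (42300 + 44052.0) / 12300 ≈ 295071 mm.
Then N = f²/(c·h) = 270² / (0.031 × 295071) = 72900 / 9147.2 ≈ 7.97.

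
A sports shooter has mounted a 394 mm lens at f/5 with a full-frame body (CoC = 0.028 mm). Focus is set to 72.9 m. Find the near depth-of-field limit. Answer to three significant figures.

68.4 m

Hyperfocal distance H = f²/(N·c) + f = 394²/(5 × 0.028) + 394 = 155236/0.14 + 394 ≈ 1109222.6 mm ≈ 1109 m.
Near limit Dn = s·(H − f)/(H + s − 2f) = 72900 × (1109222.6 − 394) / (1109222.6 + 72900 − 2 × 394) = 72900 × 1108828.6 / 1181334.6 ≈ 68426 mm ≈ 68.4 m.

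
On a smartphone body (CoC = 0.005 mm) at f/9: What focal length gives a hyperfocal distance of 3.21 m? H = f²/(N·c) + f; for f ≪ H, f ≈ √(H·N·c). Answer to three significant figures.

12.0 mm

From H = f²/(N·c) + f, with f ≪ H: f ≈ √(H·N·c) = √(3210 × 9 × 0.005) = √144.45 ≈ 12.02 mm.
The +f correction barely moves this — solving exactly, f² + N·c·f − N·c·H = 0 ⇒ f = (−N·c + √((N·c)² + 4·N·c·H))/2 = (−0.045 + √577.80)/2 ≈ 11.996 mm, so f ≈ 12.0 mm.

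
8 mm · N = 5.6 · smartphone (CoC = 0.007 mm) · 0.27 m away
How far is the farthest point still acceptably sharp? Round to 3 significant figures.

322 mm

Hyperfocal distance H = f²/(N·c) + f = 8²/(5.6 × 0.007) + 8 = 64/0.0392 + 8 ≈ 1640.7 mm ≈ 1.641 m.
Far limit Df = s·(H − f)/(H − s) = 270 × (1640.7 − 8) / (1640.7 − 270) = 270 × 1632.7 / 1370.7 ≈ 321.61 mm.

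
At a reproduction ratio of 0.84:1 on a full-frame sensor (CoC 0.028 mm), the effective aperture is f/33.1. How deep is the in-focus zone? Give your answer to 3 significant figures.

2.63 mm

At magnification m, DoF ≈ 2·N_eff·c/m² = 2 × 33.1 × 0.028 / 0.84² = 1.854 / 0.7056 ≈ 2.63 mm.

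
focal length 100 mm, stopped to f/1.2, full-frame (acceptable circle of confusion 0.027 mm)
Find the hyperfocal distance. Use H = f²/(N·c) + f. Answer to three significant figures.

Hyperfocal distance H = f²/(N·c) + f = 100²/(1.2 × 0.027) + 100 = 10000/0.0324 + 100 ≈ 308742.0 mm ≈ 309 m.

309 m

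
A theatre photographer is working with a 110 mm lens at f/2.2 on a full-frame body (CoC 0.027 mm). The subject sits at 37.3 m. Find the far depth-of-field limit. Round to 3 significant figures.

Hyperfocal distance H = f²/(N·c) + f = 110²/(2.2 × 0.027) + 110 = 12100/0.0594 + 110 ≈ 203813.7 mm ≈ 203.8 m.
Far limit Df = s·(H − f)/(H − s) = 37300 × (203813.7 − 110) / (203813.7 − 37300) = 37300 × 203703.7 / 166513.7 ≈ 45631 mm ≈ 45.6 m.

45.6 m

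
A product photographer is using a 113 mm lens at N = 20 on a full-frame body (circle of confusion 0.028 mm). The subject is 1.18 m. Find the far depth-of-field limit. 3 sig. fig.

1.24 m

Hyperfocal distance H = f²/(N·c) + f = 113²/(20 × 0.028) + 113 = 12769/0.56 + 113 ≈ 22914.8 mm ≈ 22.91 m.
Far limit Df = s·(H − f)/(H − s) = 1180 × (22914.8 − 113) / (22914.8 − 1180) = 1180 × 22801.8 / 21734.8 ≈ 1237.9 mm ≈ 1.24 m.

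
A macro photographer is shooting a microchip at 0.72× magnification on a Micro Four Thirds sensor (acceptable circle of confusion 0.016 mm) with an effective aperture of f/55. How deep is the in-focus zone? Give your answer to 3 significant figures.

At magnification m, DoF ≈ 2·N_eff·c/m² = 2 × 55 × 0.016 / 0.72² = 1.76 / 0.5184 ≈ 3.4 mm.

3.40 mm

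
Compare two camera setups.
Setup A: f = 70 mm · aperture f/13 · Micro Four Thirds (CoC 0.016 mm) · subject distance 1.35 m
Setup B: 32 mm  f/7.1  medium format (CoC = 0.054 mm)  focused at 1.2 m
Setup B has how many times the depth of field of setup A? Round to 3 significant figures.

Setup A: H = 70²/(13×0.016) + 70 ≈ 23627.7 mm; DoF = Df − Dn = 1427.57 − 1280.43 ≈ 147.14 mm.
Setup B: H = 32²/(7.1×0.054) + 32 ≈ 2702.8 mm; DoF = Df − Dn = 2132.6 − 834.9 ≈ 1297.7 mm.
Ratio = 1297.7 / 147.14 ≈ 8.82.

8.82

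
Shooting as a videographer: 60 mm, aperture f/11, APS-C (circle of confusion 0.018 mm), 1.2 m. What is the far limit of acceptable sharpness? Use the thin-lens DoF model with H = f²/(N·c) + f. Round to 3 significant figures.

1.28 m

Hyperfocal distance H = f²/(N·c) + f = 60²/(11 × 0.018) + 60 = 3600/0.198 + 60 ≈ 18241.8 mm ≈ 18.24 m.
Far limit Df = s·(H − f)/(H − s) = 1200 × (18241.8 − 60) / (18241.8 − 1200) = 1200 × 18181.8 / 17041.8 ≈ 1280.3 mm ≈ 1.28 m.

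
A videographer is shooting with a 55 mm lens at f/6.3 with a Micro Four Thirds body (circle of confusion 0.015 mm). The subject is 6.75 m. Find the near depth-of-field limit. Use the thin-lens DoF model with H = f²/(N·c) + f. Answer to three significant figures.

5.58 m

Hyperfocal distance H = f²/(N·c) + f = 55²/(6.3 × 0.015) + 55 = 3025/0.0945 + 55 ≈ 32065.6 mm ≈ 32.07 m.
Near limit Dn = s·(H − f)/(H + s − 2f) = 6750 × (32065.6 − 55) / (32065.6 + 6750 − 2 × 55) = 6750 × 32010.6 / 38705.6 ≈ 5582.4 mm ≈ 5.58 m.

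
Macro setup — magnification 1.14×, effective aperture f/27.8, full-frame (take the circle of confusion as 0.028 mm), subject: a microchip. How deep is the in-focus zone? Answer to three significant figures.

At magnification m, DoF ≈ 2·N_eff·c/m² = 2 × 27.8 × 0.028 / 1.14² = 1.557 / 1.3 ≈ 1.2 mm.

1.20 mm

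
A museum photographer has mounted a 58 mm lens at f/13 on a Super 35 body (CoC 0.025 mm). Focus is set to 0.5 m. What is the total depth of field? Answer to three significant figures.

Hyperfocal distance H = f²/(N·c) + f = 58²/(13 × 0.025) + 58 = 3364/0.325 + 58 ≈ 10408.8 mm ≈ 10.41 m.
Near limit Dn = s·(H − f)/(H + s − 2f) = 500 × (10408.8 − 58) / (10408.8 + 500 − 2 × 58) = 500 × 10350.8 / 10792.8 ≈ 479.523 mm.
Far limit Df = s·(H − f)/(H − s) = 500 × (10408.8 − 58) / (10408.8 − 500) = 500 × 10350.8 / 9908.8 ≈ 522.303 mm.
Depth of field = Df − Dn = 522.303 − 479.523 ≈ 42.780 mm.

42.8 mm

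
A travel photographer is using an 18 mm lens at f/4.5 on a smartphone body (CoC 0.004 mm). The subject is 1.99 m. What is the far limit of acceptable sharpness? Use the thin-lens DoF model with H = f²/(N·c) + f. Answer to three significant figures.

Hyperfocal distance H = f²/(N·c) + f = 18²/(4.5 × 0.004) + 18 = 324/0.018 + 18 ≈ 18018.0 mm ≈ 18.02 m.
Far limit Df = s·(H − f)/(H − s) = 1990 × (18018.0 − 18) / (18018.0 − 1990) = 1990 × 18000.0 / 16028.0 ≈ 2234.8 mm ≈ 2.23 m.

2.23 m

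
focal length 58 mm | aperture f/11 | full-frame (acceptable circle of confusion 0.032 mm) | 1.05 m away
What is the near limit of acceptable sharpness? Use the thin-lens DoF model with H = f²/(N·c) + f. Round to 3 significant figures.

0.951 m

Hyperfocal distance H = f²/(N·c) + f = 58²/(11 × 0.032) + 58 = 3364/0.352 + 58 ≈ 9614.8 mm ≈ 9.615 m.
Near limit Dn = s·(H − f)/(H + s − 2f) = 1050 × (9614.8 − 58) / (9614.8 + 1050 − 2 × 58) = 1050 × 9556.8 / 10548.8 ≈ 951.26 mm ≈ 0.951 m.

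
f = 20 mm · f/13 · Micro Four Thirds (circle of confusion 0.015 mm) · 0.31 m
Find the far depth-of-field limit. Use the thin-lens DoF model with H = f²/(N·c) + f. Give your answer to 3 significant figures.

361 mm

Hyperfocal distance H = f²/(N·c) + f = 20²/(13 × 0.015) + 20 = 400/0.195 + 20 ≈ 2071.3 mm ≈ 2.071 m.
Far limit Df = s·(H − f)/(H − s) = 310 × (2071.3 − 20) / (2071.3 − 310) = 310 × 2051.3 / 1761.3 ≈ 361.04 mm.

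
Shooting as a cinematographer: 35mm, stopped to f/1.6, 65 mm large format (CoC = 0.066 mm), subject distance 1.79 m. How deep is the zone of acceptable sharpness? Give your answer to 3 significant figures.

Hyperfocal distance H = f²/(N·c) + f = 35²/(1.6 × 0.066) + 35 = 1225/0.1056 + 35 ≈ 11635.4 mm ≈ 11.64 m.
Near limit Dn = s·(H − f)/(H + s − 2f) = 1790 × (11635.4 − 35) / (11635.4 + 1790 − 2 × 35) = 1790 × 11600.4 / 13355.4 ≈ 1554.78 mm.
Far limit Df = s·(H − f)/(H − s) = 1790 × (11635.4 − 35) / (11635.4 − 1790) = 1790 × 11600.4 / 9845.4 ≈ 2109.08 mm.
Depth of field = Df − Dn = 2109.08 − 1554.78 ≈ 554.30 mm ≈ 0.554 m.

0.554 m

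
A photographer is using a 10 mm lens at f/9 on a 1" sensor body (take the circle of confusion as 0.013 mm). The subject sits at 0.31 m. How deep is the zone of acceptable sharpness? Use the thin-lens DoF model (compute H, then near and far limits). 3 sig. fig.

Hyperfocal distance H = f²/(N·c) + f = 10²/(9 × 0.013) + 10 = 100/0.117 + 10 ≈ 864.7 mm ≈ 0.865 m.
Near limit Dn = s·(H − f)/(H + s − 2f) = 310 × (864.7 − 10) / (864.7 + 310 − 2 × 10) = 310 × 854.7 / 1154.7 ≈ 229.46 mm.
Far limit Df = s·(H − f)/(H − s) = 310 × (864.7 − 10) / (864.7 − 310) = 310 × 854.7 / 554.7 ≈ 477.66 mm.
Depth of field = Df − Dn = 477.66 − 229.46 ≈ 248.20 mm.

248 mm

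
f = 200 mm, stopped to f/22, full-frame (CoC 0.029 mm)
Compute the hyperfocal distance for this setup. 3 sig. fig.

62.9 m

Hyperfocal distance H = f²/(N·c) + f = 200²/(22 × 0.029) + 200 = 40000/0.638 + 200 ≈ 62895.9 mm ≈ 62.9 m.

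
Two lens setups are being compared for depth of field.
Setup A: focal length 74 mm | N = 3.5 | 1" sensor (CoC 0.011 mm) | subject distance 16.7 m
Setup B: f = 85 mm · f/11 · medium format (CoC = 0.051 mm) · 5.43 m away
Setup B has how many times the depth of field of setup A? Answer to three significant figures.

1.38

Setup A: H = 74²/(3.5×0.011) + 74 ≈ 142307.8 mm; DoF = Df − Dn = 18910.5 − 14952.2 ≈ 3958.3 mm.
Setup B: H = 85²/(11×0.051) + 85 ≈ 12963.8 mm; DoF = Df − Dn = 9282.4 − 3837.4 ≈ 5445.0 mm.
Ratio = 5445.0 / 3958.3 ≈ 1.38.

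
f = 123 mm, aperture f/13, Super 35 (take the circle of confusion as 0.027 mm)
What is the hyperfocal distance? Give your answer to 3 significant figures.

43.2 m

Hyperfocal distance H = f²/(N·c) + f = 123²/(13 × 0.027) + 123 = 15129/0.351 + 123 ≈ 43225.6 mm ≈ 43.2 m.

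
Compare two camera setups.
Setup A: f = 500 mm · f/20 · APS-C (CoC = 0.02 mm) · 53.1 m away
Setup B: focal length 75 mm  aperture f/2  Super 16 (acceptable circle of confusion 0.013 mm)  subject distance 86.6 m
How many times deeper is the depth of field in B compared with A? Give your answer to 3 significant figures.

Setup A: H = 500²/(20×0.02) + 500 ≈ 625500.0 mm; DoF = Df − Dn = 57979.6 − 48978.0 ≈ 9001.6 mm.
Setup B: H = 75²/(2×0.013) + 75 ≈ 216421.2 mm; DoF = Df − Dn = 144318 − 61860 ≈ 82458 mm.
Ratio = 82458 / 9001.6 ≈ 9.16.

9.16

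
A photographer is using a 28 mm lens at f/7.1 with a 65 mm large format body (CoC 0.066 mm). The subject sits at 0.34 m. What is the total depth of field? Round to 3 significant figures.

Hyperfocal distance H = f²/(N·c) + f = 28²/(7.1 × 0.066) + 28 = 784/0.4686 + 28 ≈ 1701.1 mm ≈ 1.701 m.
Near limit Dn = s·(H − f)/(H + s − 2f) = 340 × (1701.1 − 28) / (1701.1 + 340 − 2 × 28) = 340 × 1673.1 / 1985.1 ≈ 286.56 mm.
Far limit Df = s·(H − f)/(H − s) = 340 × (1701.1 − 28) / (1701.1 − 340) = 340 × 1673.1 / 1361.1 ≈ 417.94 mm.
Depth of field = Df − Dn = 417.94 − 286.56 ≈ 131.38 mm.

131 mm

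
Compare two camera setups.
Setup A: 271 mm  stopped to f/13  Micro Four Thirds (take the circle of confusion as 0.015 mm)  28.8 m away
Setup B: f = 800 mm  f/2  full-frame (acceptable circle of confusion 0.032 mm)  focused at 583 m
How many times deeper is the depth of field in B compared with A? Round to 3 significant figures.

Setup A: H = 271²/(13×0.015) + 271 ≈ 376891.5 mm; DoF = Df − Dn = 31160.4 − 26772.0 ≈ 4388.4 mm.
Setup B: H = 800²/(2×0.032) + 800 ≈ 10000800.0 mm; DoF = Df − Dn = 619041 − 550925 ≈ 68116 mm.
Ratio = 68116 / 4388.4 ≈ 15.5.

15.5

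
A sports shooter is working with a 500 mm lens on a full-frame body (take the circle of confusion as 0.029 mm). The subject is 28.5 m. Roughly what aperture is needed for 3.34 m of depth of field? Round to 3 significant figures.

Write h = H − f = f²/(N·c). The thin-lens limits are Dn = s·h/(h + (s−f)) and Df = s·h/(h − (s−f)), so DoF = Df − Dn = 2·s·(s−f)·h / (h² − (s−f)²).
That is a quadratic in h: DoF·h² − 2·s·(s−f)·h − DoF·(s−f)² = 0 ⇒ h = (s−f)·(s + √(s² + DoF²)) / DoF = 28000 × (28500 + √(28500² + 3340²)) / 3340 = 28000 × (28500 + 28695.0) / 3340 ≈ 479479 mm.
Then N = f²/(c·h) = 500² / (0.029 × 479479) = 250000 / 13905 ≈ 18.

f/18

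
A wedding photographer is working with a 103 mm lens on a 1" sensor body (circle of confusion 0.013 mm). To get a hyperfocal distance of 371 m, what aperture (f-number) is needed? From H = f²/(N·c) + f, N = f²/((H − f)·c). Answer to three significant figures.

Rearrange H = f²/(N·c) + f for N: N = f² / ((H − f)·c).
N = 103² / ((371000 − 103) × 0.013) = 10609 / 4822 ≈ 2.20.

f/2.20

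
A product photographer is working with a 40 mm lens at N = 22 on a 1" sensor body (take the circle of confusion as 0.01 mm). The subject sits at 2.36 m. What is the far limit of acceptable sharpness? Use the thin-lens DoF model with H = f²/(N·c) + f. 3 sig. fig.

Hyperfocal distance H = f²/(N·c) + f = 40²/(22 × 0.01) + 40 = 1600/0.22 + 40 ≈ 7312.7 mm ≈ 7.313 m.
Far limit Df = s·(H − f)/(H − s) = 2360 × (7312.7 − 40) / (7312.7 − 2360) = 2360 × 7272.7 / 4952.7 ≈ 3465.5 mm ≈ 3.47 m.

3.47 m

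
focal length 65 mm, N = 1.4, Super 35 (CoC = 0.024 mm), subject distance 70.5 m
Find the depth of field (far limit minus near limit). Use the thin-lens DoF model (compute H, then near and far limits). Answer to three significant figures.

Hyperfocal distance H = f²/(N·c) + f = 65²/(1.4 × 0.024) + 65 = 4225/0.0336 + 65 ≈ 125809.0 mm ≈ 125.8 m.
Near limit Dn = s·(H − f)/(H + s − 2f) = 70500 × (125809.0 − 65) / (125809.0 + 70500 − 2 × 65) = 70500 × 125744.0 / 196179.0 ≈ 45188 mm.
Far limit Df = s·(H − f)/(H − s) = 70500 × (125809.0 − 65) / (125809.0 − 70500) = 70500 × 125744.0 / 55309.0 ≈ 160280 mm.
Depth of field = Df − Dn = 160280 − 45188 ≈ 115092 mm ≈ 115 m.

115 m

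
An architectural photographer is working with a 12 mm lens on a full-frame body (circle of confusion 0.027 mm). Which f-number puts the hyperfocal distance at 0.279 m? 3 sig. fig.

f/20

Rearrange H = f²/(N·c) + f for N: N = f² / ((H − f)·c).
N = 12² / ((279 − 12) × 0.027) = 144 / 7.209 ≈ 20.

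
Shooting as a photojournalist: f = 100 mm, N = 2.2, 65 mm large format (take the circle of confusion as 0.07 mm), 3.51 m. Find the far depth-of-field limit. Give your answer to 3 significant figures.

3.70 m

Hyperfocal distance H = f²/(N·c) + f = 100²/(2.2 × 0.07) + 100 = 10000/0.154 + 100 ≈ 65035.1 mm ≈ 65.04 m.
Far limit Df = s·(H − f)/(H − s) = 3510 × (65035.1 − 100) / (65035.1 − 3510) = 3510 × 64935.1 / 61525.1 ≈ 3704.5 mm ≈ 3.70 m.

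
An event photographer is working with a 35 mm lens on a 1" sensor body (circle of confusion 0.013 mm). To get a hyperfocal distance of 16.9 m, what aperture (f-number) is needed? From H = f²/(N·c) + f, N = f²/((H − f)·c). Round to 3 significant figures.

f/5.59

Rearrange H = f²/(N·c) + f for N: N = f² / ((H − f)·c).
N = 35² / ((16900 − 35) × 0.013) = 1225 / 219.2 ≈ 5.59.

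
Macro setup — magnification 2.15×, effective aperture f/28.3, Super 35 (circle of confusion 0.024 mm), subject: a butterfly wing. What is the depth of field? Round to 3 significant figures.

0.294 mm

At magnification m, DoF ≈ 2·N_eff·c/m² = 2 × 28.3 × 0.024 / 2.15² = 1.358 / 4.622 ≈ 0.294 mm.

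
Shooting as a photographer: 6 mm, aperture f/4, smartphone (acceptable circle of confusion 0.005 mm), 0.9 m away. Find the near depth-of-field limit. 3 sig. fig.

0.601 m

Hyperfocal distance H = f²/(N·c) + f = 6²/(4 × 0.005) + 6 = 36/0.02 + 6 ≈ 1806.0 mm ≈ 1.806 m.
Near limit Dn = s·(H − f)/(H + s − 2f) = 900 × (1806.0 − 6) / (1806.0 + 900 − 2 × 6) = 900 × 1800.0 / 2694.0 ≈ 601.34 mm ≈ 0.601 m.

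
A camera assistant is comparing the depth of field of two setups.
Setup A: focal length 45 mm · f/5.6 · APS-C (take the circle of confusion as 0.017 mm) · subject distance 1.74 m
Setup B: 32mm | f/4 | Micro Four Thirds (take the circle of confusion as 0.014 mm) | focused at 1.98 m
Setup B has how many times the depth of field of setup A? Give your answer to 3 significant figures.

Setup A: H = 45²/(5.6×0.017) + 45 ≈ 21316.0 mm; DoF = Df − Dn = 1890.66 − 1611.58 ≈ 279.08 mm.
Setup B: H = 32²/(4×0.014) + 32 ≈ 18317.7 mm; DoF = Df − Dn = 2216.08 − 1789.38 ≈ 426.70 mm.
Ratio = 426.70 / 279.08 ≈ 1.53.

1.53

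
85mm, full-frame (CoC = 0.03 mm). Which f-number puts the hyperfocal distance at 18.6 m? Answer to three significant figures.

Rearrange H = f²/(N·c) + f for N: N = f² / ((H − f)·c).
N = 85² / ((18600 − 85) × 0.03) = 7225 / 555.4 ≈ 13.

f/13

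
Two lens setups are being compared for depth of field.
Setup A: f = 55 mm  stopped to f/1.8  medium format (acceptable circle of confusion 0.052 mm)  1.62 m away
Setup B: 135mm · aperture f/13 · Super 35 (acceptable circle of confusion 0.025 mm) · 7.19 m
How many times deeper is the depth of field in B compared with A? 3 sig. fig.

Setup A: H = 55²/(1.8×0.052) + 55 ≈ 32373.4 mm; DoF = Df − Dn = 1702.44 − 1545.18 ≈ 157.26 mm.
Setup B: H = 135²/(13×0.025) + 135 ≈ 56211.9 mm; DoF = Df − Dn = 8224.8 − 6386.5 ≈ 1838.3 mm.
Ratio = 1838.3 / 157.26 ≈ 11.7.

11.7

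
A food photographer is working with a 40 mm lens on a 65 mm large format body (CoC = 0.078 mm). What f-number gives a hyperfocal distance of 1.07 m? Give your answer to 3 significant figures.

f/19.9

Rearrange H = f²/(N·c) + f for N: N = f² / ((H − f)·c).
N = 40² / ((1070 − 40) × 0.078) = 1600 / 80.34 ≈ 19.9.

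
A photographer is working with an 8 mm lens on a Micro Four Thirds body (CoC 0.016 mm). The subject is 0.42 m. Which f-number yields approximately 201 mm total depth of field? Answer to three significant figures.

f/2.20

Write h = H − f = f²/(N·c). The thin-lens limits are Dn = s·h/(h + (s−f)) and Df = s·h/(h − (s−f)), so DoF = Df − Dn = 2·s·(s−f)·h / (h² − (s−f)²).
That is a quadratic in h: DoF·h² − 2·s·(s−f)·h − DoF·(s−f)² = 0 ⇒ h = (s−f)·(s + √(s² + DoF²)) / DoF = 412 × (420 + √(420² + 201²)) / 201 = 412 × (420 + 465.619) / 201 ≈ 1815.3 mm.
Then N = f²/(c·h) = 8² / (0.016 × 1815.3) = 64 / 29.045 ≈ 2.20.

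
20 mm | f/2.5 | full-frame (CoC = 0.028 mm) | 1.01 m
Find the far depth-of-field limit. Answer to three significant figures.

Hyperfocal distance H = f²/(N·c) + f = 20²/(2.5 × 0.028) + 20 = 400/0.07 + 20 ≈ 5734.3 mm ≈ 5.734 m.
Far limit Df = s·(H − f)/(H − s) = 1010 × (5734.3 − 20) / (5734.3 − 1010) = 1010 × 5714.3 / 4724.3 ≈ 1221.7 mm ≈ 1.22 m.

1.22 m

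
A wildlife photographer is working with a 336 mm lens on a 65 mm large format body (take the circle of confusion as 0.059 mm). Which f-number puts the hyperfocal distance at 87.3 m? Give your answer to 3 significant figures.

f/22

Rearrange H = f²/(N·c) + f for N: N = f² / ((H − f)·c).
N = 336² / ((87300 − 336) × 0.059) = 112896 / 5131 ≈ 22.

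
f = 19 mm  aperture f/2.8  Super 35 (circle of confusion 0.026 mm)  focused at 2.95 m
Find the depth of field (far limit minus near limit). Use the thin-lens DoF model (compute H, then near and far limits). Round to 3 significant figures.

5.36 m

Hyperfocal distance H = f²/(N·c) + f = 19²/(2.8 × 0.026) + 19 = 361/0.0728 + 19 ≈ 4977.8 mm ≈ 4.978 m.
Near limit Dn = s·(H − f)/(H + s − 2f) = 2950 × (4977.8 − 19) / (4977.8 + 2950 − 2 × 19) = 2950 × 4958.8 / 7889.8 ≈ 1854.1 mm.
Far limit Df = s·(H − f)/(H − s) = 2950 × (4977.8 − 19) / (4977.8 − 2950) = 2950 × 4958.8 / 2027.8 ≈ 7214.0 mm.
Depth of field = Df − Dn = 7214.0 − 1854.1 ≈ 5359.9 mm ≈ 5.36 m.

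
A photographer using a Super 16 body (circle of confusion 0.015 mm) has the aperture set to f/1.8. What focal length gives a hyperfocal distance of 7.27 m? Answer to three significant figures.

From H = f²/(N·c) + f, with f ≪ H: f ≈ √(H·N·c) = √(7270 × 1.8 × 0.015) = √196.29 ≈ 14.01 mm.
The +f correction barely moves this — solving exactly, f² + N·c·f − N·c·H = 0 ⇒ f = (−N·c + √((N·c)² + 4·N·c·H))/2 = (−0.027 + √785.16)/2 ≈ 13.997 mm, so f ≈ 14.0 mm.

14.0 mm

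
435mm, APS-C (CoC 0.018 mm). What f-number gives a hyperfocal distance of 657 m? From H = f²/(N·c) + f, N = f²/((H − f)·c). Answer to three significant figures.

Rearrange H = f²/(N·c) + f for N: N = f² / ((H − f)·c).
N = 435² / ((657000 − 435) × 0.018) = 189225 / 11818 ≈ 16.

f/16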